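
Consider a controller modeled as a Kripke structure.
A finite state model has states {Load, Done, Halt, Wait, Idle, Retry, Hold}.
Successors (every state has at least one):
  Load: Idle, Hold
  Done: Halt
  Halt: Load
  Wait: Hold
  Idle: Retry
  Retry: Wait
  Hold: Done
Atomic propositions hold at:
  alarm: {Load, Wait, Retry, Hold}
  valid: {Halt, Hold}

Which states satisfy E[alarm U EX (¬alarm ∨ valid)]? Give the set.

{Load, Done, Wait, Retry, Hold}

Sat(¬alarm) = {Done, Halt, Idle}
Sat(¬alarm ∨ valid) = {Done, Halt, Idle, Hold}
Sat(EX (¬alarm ∨ valid)) = {s : some successor in {Done, Halt, Idle, Hold}} = {Load, Done, Wait, Hold}
E[alarm U EX (¬alarm ∨ valid)]: least fixpoint, start Z0 = Sat(EX (¬alarm ∨ valid)) = {Load, Done, Wait, Hold}, add states in Sat(alarm) with some successor in Z. Z1 = {Load, Done, Wait, Retry, Hold}; fixed.
Sat(E[alarm U EX (¬alarm ∨ valid)]) = {Load, Done, Wait, Retry, Hold}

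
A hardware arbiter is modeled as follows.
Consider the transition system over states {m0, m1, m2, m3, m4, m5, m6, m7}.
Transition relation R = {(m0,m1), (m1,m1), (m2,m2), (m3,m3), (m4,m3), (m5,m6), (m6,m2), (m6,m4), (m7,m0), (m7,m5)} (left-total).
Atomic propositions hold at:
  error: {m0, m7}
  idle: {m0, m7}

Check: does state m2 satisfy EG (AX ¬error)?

Sat(¬error) = {m1, m2, m3, m4, m5, m6}
Sat(AX ¬error) = {s : every successor in {m1, m2, m3, m4, m5, m6}} = {m0, m1, m2, m3, m4, m5, m6}
EG (AX ¬error): greatest fixpoint, start Z0 = {m0, m1, m2, m3, m4, m5, m6}, keep only states in Sat with some successor in Z. Already a fixed point.
Sat(EG (AX ¬error)) = {m0, m1, m2, m3, m4, m5, m6}
m2 ∈ Sat(EG (AX ¬error)) = {m0, m1, m2, m3, m4, m5, m6}, so the formula holds at m2.

Yes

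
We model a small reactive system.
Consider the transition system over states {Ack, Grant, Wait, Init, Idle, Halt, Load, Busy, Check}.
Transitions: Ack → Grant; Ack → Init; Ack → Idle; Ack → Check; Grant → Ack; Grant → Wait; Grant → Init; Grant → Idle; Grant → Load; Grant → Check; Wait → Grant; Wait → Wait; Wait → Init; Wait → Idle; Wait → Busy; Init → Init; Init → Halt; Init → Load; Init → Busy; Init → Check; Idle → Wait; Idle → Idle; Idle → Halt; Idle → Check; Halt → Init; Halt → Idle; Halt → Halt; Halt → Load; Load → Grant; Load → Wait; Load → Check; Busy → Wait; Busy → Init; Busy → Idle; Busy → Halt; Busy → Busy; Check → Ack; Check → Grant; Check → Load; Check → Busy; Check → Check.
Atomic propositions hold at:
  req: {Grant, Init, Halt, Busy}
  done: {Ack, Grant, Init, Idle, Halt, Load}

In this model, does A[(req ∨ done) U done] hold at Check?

Sat(req ∨ done) = {Ack, Grant, Init, Idle, Halt, Load, Busy}
A[(req ∨ done) U done]: least fixpoint, start Z0 = Sat(done) = {Ack, Grant, Init, Idle, Halt, Load}, add states in Sat(req ∨ done) with every successor in Z. Already a fixed point.
Sat(A[(req ∨ done) U done]) = {Ack, Grant, Init, Idle, Halt, Load}
Check ∉ Sat(A[(req ∨ done) U done]) = {Ack, Grant, Init, Idle, Halt, Load}, so the formula does not hold at Check.

No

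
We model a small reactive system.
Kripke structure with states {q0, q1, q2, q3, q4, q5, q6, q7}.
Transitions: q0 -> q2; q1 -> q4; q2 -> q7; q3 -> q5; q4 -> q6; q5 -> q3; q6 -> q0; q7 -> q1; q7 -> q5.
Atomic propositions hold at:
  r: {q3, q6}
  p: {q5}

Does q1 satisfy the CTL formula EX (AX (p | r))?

Sat(p | r) = {q3, q5, q6}
Sat(AX (p | r)) = {s : every successor in {q3, q5, q6}} = {q3, q4, q5}
Sat(EX (AX (p | r))) = {s : some successor in {q3, q4, q5}} = {q1, q3, q5, q7}
q1 ∈ Sat(EX (AX (p | r))) = {q1, q3, q5, q7}, so the formula holds at q1.

Yes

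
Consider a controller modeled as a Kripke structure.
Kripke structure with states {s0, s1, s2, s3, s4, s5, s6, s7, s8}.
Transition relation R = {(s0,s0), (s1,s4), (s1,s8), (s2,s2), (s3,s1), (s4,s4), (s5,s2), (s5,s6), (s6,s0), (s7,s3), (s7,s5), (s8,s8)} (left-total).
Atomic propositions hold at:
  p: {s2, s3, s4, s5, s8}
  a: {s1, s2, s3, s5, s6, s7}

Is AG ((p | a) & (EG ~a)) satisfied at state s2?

No

Sat(p | a) = {s1, s2, s3, s4, s5, s6, s7, s8}
Sat(~a) = {s0, s4, s8}
EG ~a: greatest fixpoint, start Z0 = {s0, s4, s8}, keep only states in Sat with some successor in Z. Already a fixed point.
Sat(EG ~a) = {s0, s4, s8}
Sat((p | a) & (EG ~a)) = {s4, s8}
AG ((p | a) & (EG ~a)): greatest fixpoint, start Z0 = {s4, s8}, keep only states in Sat with every successor in Z. Already a fixed point.
Sat(AG ((p | a) & (EG ~a))) = {s4, s8}
s2 ∉ Sat(AG ((p | a) & (EG ~a))) = {s4, s8}, so the formula does not hold at s2.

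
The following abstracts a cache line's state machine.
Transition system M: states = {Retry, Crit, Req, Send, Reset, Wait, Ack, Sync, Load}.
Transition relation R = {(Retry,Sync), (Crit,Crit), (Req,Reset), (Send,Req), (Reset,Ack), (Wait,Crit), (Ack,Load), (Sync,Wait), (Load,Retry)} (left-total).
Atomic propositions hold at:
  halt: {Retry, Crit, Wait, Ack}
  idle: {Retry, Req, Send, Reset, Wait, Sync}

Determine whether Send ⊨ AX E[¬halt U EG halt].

Sat(¬halt) = {Req, Send, Reset, Sync, Load}
EG halt: greatest fixpoint, start Z0 = {Retry, Crit, Wait, Ack}, keep only states in Sat with some successor in Z. Z1 = {Crit, Wait}; fixed.
Sat(EG halt) = {Crit, Wait}
E[¬halt U EG halt]: least fixpoint, start Z0 = Sat(EG halt) = {Crit, Wait}, add states in Sat(¬halt) with some successor in Z. Z1 = {Crit, Wait, Sync}; fixed.
Sat(E[¬halt U EG halt]) = {Crit, Wait, Sync}
Sat(AX E[¬halt U EG halt]) = {s : every successor in {Crit, Wait, Sync}} = {Retry, Crit, Wait, Sync}
Send ∉ Sat(AX E[¬halt U EG halt]) = {Retry, Crit, Wait, Sync}, so the formula does not hold at Send.

No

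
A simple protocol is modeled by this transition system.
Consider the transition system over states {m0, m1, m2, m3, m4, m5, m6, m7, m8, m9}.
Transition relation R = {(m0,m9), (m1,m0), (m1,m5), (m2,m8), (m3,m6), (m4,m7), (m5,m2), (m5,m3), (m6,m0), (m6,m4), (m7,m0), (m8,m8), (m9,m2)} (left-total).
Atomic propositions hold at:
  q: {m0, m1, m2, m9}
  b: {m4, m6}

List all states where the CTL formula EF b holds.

EF b: least fixpoint, start Z0 = {m4, m6}, add states with some successor in Z. Z1 = {m3, m4, m6}; Z2 = {m3, m4, m5, m6}; Z3 = {m1, m3, m4, m5, m6}; fixed.
Sat(EF b) = {m1, m3, m4, m5, m6}

{m1, m3, m4, m5, m6}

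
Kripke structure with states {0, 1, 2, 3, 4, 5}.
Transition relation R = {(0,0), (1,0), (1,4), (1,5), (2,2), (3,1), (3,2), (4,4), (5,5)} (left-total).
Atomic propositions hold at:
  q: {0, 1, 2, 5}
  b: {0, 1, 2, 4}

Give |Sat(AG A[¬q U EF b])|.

Sat(¬q) = {3, 4}
EF b: least fixpoint, start Z0 = {0, 1, 2, 4}, add states with some successor in Z. Z1 = {0, 1, 2, 3, 4}; fixed.
Sat(EF b) = {0, 1, 2, 3, 4}
A[¬q U EF b]: least fixpoint, start Z0 = Sat(EF b) = {0, 1, 2, 3, 4}, add states in Sat(¬q) with every successor in Z. Already a fixed point.
Sat(A[¬q U EF b]) = {0, 1, 2, 3, 4}
AG A[¬q U EF b]: greatest fixpoint, start Z0 = {0, 1, 2, 3, 4}, keep only states in Sat with every successor in Z. Z1 = {0, 2, 3, 4}; Z2 = {0, 2, 4}; fixed.
Sat(AG A[¬q U EF b]) = {0, 2, 4}
|Sat(AG A[¬q U EF b])| = |{0, 2, 4}| = 3.

3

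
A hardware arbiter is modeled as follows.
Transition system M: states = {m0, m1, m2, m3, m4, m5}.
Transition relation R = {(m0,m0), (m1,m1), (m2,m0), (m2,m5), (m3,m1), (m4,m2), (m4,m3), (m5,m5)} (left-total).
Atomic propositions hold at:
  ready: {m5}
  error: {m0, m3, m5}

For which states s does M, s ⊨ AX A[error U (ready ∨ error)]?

Sat(ready ∨ error) = {m0, m3, m5}
A[error U (ready ∨ error)]: least fixpoint, start Z0 = Sat((ready ∨ error)) = {m0, m3, m5}, add states in Sat(error) with every successor in Z. Already a fixed point.
Sat(A[error U (ready ∨ error)]) = {m0, m3, m5}
Sat(AX A[error U (ready ∨ error)]) = {s : every successor in {m0, m3, m5}} = {m0, m2, m5}

{m0, m2, m5}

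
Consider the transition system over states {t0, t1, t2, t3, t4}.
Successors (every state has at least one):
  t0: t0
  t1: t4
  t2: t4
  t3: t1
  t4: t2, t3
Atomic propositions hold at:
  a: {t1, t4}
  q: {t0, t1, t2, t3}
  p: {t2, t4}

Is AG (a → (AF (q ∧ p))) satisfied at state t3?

Sat(q ∧ p) = {t2}
AF (q ∧ p): least fixpoint, start Z0 = {t2}, add states with every successor in Z. Already a fixed point.
Sat(AF (q ∧ p)) = {t2}
Sat(a → (AF (q ∧ p))) = {t0, t2, t3}
AG (a → (AF (q ∧ p))): greatest fixpoint, start Z0 = {t0, t2, t3}, keep only states in Sat with every successor in Z. Z1 = {t0}; fixed.
Sat(AG (a → (AF (q ∧ p)))) = {t0}
t3 ∉ Sat(AG (a → (AF (q ∧ p)))) = {t0}, so the formula does not hold at t3.

No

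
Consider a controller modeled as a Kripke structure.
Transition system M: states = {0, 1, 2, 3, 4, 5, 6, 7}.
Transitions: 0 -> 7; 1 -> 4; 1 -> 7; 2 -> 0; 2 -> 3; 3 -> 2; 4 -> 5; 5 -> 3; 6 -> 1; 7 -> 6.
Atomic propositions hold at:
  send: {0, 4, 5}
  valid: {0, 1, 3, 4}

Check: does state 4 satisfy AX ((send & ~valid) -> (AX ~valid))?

No

Sat(~valid) = {2, 5, 6, 7}
Sat(send & ~valid) = {5}
Sat(AX ~valid) = {s : every successor in {2, 5, 6, 7}} = {0, 3, 4, 7}
Sat((send & ~valid) -> (AX ~valid)) = {0, 1, 2, 3, 4, 6, 7}
Sat(AX ((send & ~valid) -> (AX ~valid))) = {s : every successor in {0, 1, 2, 3, 4, 6, 7}} = {0, 1, 2, 3, 5, 6, 7}
4 ∉ Sat(AX ((send & ~valid) -> (AX ~valid))) = {0, 1, 2, 3, 5, 6, 7}, so the formula does not hold at 4.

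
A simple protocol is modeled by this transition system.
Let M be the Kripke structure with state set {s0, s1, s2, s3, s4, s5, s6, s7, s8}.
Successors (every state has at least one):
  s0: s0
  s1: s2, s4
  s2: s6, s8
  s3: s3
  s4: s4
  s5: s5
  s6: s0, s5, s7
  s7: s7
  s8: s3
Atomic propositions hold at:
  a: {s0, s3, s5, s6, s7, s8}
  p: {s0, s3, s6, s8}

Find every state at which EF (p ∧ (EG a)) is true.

{s0, s1, s2, s3, s6, s8}

EG a: greatest fixpoint, start Z0 = {s0, s3, s5, s6, s7, s8}, keep only states in Sat with some successor in Z. Already a fixed point.
Sat(EG a) = {s0, s3, s5, s6, s7, s8}
Sat(p ∧ (EG a)) = {s0, s3, s6, s8}
EF (p ∧ (EG a)): least fixpoint, start Z0 = {s0, s3, s6, s8}, add states with some successor in Z. Z1 = {s0, s2, s3, s6, s8}; Z2 = {s0, s1, s2, s3, s6, s8}; fixed.
Sat(EF (p ∧ (EG a))) = {s0, s1, s2, s3, s6, s8}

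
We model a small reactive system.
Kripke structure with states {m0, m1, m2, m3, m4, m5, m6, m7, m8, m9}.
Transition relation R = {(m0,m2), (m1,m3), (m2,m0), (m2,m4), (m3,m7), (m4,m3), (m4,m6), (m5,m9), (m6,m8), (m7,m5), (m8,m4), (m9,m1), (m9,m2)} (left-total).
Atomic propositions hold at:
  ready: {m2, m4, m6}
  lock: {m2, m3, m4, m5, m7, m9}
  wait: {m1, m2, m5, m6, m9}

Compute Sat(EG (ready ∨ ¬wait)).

{m0, m2, m4, m6, m8}

Sat(¬wait) = {m0, m3, m4, m7, m8}
Sat(ready ∨ ¬wait) = {m0, m2, m3, m4, m6, m7, m8}
EG (ready ∨ ¬wait): greatest fixpoint, start Z0 = {m0, m2, m3, m4, m6, m7, m8}, keep only states in Sat with some successor in Z. Z1 = {m0, m2, m3, m4, m6, m8}; Z2 = {m0, m2, m4, m6, m8}; fixed.
Sat(EG (ready ∨ ¬wait)) = {m0, m2, m4, m6, m8}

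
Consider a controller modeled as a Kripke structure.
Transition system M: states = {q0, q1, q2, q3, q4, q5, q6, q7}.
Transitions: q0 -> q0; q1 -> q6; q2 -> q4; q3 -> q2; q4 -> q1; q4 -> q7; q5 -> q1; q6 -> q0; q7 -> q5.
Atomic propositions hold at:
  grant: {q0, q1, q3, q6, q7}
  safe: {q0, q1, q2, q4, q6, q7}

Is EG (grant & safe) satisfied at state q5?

Sat(grant & safe) = {q0, q1, q6, q7}
EG (grant & safe): greatest fixpoint, start Z0 = {q0, q1, q6, q7}, keep only states in Sat with some successor in Z. Z1 = {q0, q1, q6}; fixed.
Sat(EG (grant & safe)) = {q0, q1, q6}
q5 ∉ Sat(EG (grant & safe)) = {q0, q1, q6}, so the formula does not hold at q5.

No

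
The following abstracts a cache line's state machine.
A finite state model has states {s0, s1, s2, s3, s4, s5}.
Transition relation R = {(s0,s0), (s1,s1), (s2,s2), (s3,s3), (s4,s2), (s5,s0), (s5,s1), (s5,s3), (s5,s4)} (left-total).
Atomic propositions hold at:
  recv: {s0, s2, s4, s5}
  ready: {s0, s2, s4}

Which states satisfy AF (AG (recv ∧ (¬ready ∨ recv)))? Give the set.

Sat(¬ready) = {s1, s3, s5}
Sat(¬ready ∨ recv) = {s0, s1, s2, s3, s4, s5}
Sat(recv ∧ (¬ready ∨ recv)) = {s0, s2, s4, s5}
AG (recv ∧ (¬ready ∨ recv)): greatest fixpoint, start Z0 = {s0, s2, s4, s5}, keep only states in Sat with every successor in Z. Z1 = {s0, s2, s4}; fixed.
Sat(AG (recv ∧ (¬ready ∨ recv))) = {s0, s2, s4}
AF (AG (recv ∧ (¬ready ∨ recv))): least fixpoint, start Z0 = {s0, s2, s4}, add states with every successor in Z. Already a fixed point.
Sat(AF (AG (recv ∧ (¬ready ∨ recv)))) = {s0, s2, s4}

{s0, s2, s4}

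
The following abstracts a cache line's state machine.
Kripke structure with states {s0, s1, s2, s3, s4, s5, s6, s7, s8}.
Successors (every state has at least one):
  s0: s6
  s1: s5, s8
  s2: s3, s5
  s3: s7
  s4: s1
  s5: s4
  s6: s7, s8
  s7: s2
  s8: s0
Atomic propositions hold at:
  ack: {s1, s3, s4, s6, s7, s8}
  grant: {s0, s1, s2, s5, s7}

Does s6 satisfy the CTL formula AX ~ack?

No

Sat(~ack) = {s0, s2, s5}
Sat(AX ~ack) = {s : every successor in {s0, s2, s5}} = {s7, s8}
s6 ∉ Sat(AX ~ack) = {s7, s8}, so the formula does not hold at s6.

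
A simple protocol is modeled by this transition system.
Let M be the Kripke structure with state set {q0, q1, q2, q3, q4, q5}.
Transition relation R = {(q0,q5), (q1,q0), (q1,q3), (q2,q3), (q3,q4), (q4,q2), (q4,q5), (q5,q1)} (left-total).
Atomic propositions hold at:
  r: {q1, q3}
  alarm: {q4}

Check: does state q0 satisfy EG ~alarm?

Yes

Sat(~alarm) = {q0, q1, q2, q3, q5}
EG ~alarm: greatest fixpoint, start Z0 = {q0, q1, q2, q3, q5}, keep only states in Sat with some successor in Z. Z1 = {q0, q1, q2, q5}; Z2 = {q0, q1, q5}; fixed.
Sat(EG ~alarm) = {q0, q1, q5}
q0 ∈ Sat(EG ~alarm) = {q0, q1, q5}, so the formula holds at q0.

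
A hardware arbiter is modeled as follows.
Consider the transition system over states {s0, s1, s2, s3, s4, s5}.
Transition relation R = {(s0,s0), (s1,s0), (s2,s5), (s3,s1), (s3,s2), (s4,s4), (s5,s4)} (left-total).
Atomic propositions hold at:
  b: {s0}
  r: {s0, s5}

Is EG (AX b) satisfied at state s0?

Yes

Sat(AX b) = {s : every successor in {s0}} = {s0, s1}
EG (AX b): greatest fixpoint, start Z0 = {s0, s1}, keep only states in Sat with some successor in Z. Already a fixed point.
Sat(EG (AX b)) = {s0, s1}
s0 ∈ Sat(EG (AX b)) = {s0, s1}, so the formula holds at s0.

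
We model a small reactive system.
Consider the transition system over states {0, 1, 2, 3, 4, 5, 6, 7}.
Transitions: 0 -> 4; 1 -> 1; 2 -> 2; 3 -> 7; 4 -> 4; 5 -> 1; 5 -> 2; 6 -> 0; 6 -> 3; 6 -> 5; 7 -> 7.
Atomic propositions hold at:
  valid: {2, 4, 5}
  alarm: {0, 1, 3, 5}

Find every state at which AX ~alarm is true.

{0, 2, 3, 4, 7}

Sat(~alarm) = {2, 4, 6, 7}
Sat(AX ~alarm) = {s : every successor in {2, 4, 6, 7}} = {0, 2, 3, 4, 7}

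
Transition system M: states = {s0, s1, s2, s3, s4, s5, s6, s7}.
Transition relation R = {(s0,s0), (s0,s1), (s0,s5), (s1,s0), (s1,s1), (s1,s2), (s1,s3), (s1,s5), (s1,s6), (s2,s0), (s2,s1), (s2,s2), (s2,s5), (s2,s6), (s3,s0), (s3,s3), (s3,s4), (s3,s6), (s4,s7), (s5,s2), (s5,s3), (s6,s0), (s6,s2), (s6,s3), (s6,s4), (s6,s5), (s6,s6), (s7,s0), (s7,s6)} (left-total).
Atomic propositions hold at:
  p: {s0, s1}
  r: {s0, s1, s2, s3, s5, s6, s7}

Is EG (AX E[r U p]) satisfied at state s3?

E[r U p]: least fixpoint, start Z0 = Sat(p) = {s0, s1}, add states in Sat(r) with some successor in Z. Z1 = {s0, s1, s2, s3, s6, s7}; Z2 = {s0, s1, s2, s3, s5, s6, s7}; fixed.
Sat(E[r U p]) = {s0, s1, s2, s3, s5, s6, s7}
Sat(AX E[r U p]) = {s : every successor in {s0, s1, s2, s3, s5, s6, s7}} = {s0, s1, s2, s4, s5, s7}
EG (AX E[r U p]): greatest fixpoint, start Z0 = {s0, s1, s2, s4, s5, s7}, keep only states in Sat with some successor in Z. Already a fixed point.
Sat(EG (AX E[r U p])) = {s0, s1, s2, s4, s5, s7}
s3 ∉ Sat(EG (AX E[r U p])) = {s0, s1, s2, s4, s5, s7}, so the formula does not hold at s3.

No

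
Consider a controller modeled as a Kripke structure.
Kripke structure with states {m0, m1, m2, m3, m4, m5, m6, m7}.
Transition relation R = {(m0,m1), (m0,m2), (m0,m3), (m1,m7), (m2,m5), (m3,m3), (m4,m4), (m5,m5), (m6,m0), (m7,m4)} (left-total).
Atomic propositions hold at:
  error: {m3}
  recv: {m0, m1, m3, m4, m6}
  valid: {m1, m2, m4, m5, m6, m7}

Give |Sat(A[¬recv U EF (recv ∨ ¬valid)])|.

Sat(¬recv) = {m2, m5, m7}
Sat(¬valid) = {m0, m3}
Sat(recv ∨ ¬valid) = {m0, m1, m3, m4, m6}
EF (recv ∨ ¬valid): least fixpoint, start Z0 = {m0, m1, m3, m4, m6}, add states with some successor in Z. Z1 = {m0, m1, m3, m4, m6, m7}; fixed.
Sat(EF (recv ∨ ¬valid)) = {m0, m1, m3, m4, m6, m7}
A[¬recv U EF (recv ∨ ¬valid)]: least fixpoint, start Z0 = Sat(EF (recv ∨ ¬valid)) = {m0, m1, m3, m4, m6, m7}, add states in Sat(¬recv) with every successor in Z. Already a fixed point.
Sat(A[¬recv U EF (recv ∨ ¬valid)]) = {m0, m1, m3, m4, m6, m7}
|Sat(A[¬recv U EF (recv ∨ ¬valid)])| = |{m0, m1, m3, m4, m6, m7}| = 6.

6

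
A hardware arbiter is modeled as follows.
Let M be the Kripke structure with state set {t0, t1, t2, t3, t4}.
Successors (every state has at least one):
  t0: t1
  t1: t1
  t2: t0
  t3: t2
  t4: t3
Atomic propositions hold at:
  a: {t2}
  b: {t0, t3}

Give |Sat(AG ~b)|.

1

Sat(~b) = {t1, t2, t4}
AG ~b: greatest fixpoint, start Z0 = {t1, t2, t4}, keep only states in Sat with every successor in Z. Z1 = {t1}; fixed.
Sat(AG ~b) = {t1}
|Sat(AG ~b)| = |{t1}| = 1.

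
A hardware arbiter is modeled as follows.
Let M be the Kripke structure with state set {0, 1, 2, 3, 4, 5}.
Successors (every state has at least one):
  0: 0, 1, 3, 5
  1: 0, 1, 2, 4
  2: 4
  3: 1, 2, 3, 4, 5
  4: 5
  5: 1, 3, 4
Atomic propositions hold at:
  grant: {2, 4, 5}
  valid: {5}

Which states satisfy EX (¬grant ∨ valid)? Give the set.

{0, 1, 3, 4, 5}

Sat(¬grant) = {0, 1, 3}
Sat(¬grant ∨ valid) = {0, 1, 3, 5}
Sat(EX (¬grant ∨ valid)) = {s : some successor in {0, 1, 3, 5}} = {0, 1, 3, 4, 5}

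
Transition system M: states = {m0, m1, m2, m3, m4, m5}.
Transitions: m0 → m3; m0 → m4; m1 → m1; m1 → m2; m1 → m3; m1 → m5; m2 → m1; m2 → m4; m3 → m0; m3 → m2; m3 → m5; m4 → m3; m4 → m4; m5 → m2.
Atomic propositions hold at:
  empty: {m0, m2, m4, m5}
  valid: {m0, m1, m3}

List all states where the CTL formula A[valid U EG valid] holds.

EG valid: greatest fixpoint, start Z0 = {m0, m1, m3}, keep only states in Sat with some successor in Z. Already a fixed point.
Sat(EG valid) = {m0, m1, m3}
A[valid U EG valid]: least fixpoint, start Z0 = Sat(EG valid) = {m0, m1, m3}, add states in Sat(valid) with every successor in Z. Already a fixed point.
Sat(A[valid U EG valid]) = {m0, m1, m3}

{m0, m1, m3}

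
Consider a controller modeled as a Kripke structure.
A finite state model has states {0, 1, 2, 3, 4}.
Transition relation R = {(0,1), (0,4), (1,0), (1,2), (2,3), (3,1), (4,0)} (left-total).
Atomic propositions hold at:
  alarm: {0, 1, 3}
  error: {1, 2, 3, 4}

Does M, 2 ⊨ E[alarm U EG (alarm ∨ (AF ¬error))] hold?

Sat(¬error) = {0}
AF ¬error: least fixpoint, start Z0 = {0}, add states with every successor in Z. Z1 = {0, 4}; fixed.
Sat(AF ¬error) = {0, 4}
Sat(alarm ∨ (AF ¬error)) = {0, 1, 3, 4}
EG (alarm ∨ (AF ¬error)): greatest fixpoint, start Z0 = {0, 1, 3, 4}, keep only states in Sat with some successor in Z. Already a fixed point.
Sat(EG (alarm ∨ (AF ¬error))) = {0, 1, 3, 4}
E[alarm U EG (alarm ∨ (AF ¬error))]: least fixpoint, start Z0 = Sat(EG (alarm ∨ (AF ¬error))) = {0, 1, 3, 4}, add states in Sat(alarm) with some successor in Z. Already a fixed point.
Sat(E[alarm U EG (alarm ∨ (AF ¬error))]) = {0, 1, 3, 4}
2 ∉ Sat(E[alarm U EG (alarm ∨ (AF ¬error))]) = {0, 1, 3, 4}, so the formula does not hold at 2.

No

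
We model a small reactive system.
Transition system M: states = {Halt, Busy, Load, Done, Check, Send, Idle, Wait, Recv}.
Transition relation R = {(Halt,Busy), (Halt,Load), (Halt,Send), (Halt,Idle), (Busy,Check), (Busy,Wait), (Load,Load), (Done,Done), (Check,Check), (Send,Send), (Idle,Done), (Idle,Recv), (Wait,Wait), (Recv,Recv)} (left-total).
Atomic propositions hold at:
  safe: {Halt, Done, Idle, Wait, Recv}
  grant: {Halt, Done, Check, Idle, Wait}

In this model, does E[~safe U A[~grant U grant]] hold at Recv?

No

Sat(~safe) = {Busy, Load, Check, Send}
Sat(~grant) = {Busy, Load, Send, Recv}
A[~grant U grant]: least fixpoint, start Z0 = Sat(grant) = {Halt, Done, Check, Idle, Wait}, add states in Sat(~grant) with every successor in Z. Z1 = {Halt, Busy, Done, Check, Idle, Wait}; fixed.
Sat(A[~grant U grant]) = {Halt, Busy, Done, Check, Idle, Wait}
E[~safe U A[~grant U grant]]: least fixpoint, start Z0 = Sat(A[~grant U grant]) = {Halt, Busy, Done, Check, Idle, Wait}, add states in Sat(~safe) with some successor in Z. Already a fixed point.
Sat(E[~safe U A[~grant U grant]]) = {Halt, Busy, Done, Check, Idle, Wait}
Recv ∉ Sat(E[~safe U A[~grant U grant]]) = {Halt, Busy, Done, Check, Idle, Wait}, so the formula does not hold at Recv.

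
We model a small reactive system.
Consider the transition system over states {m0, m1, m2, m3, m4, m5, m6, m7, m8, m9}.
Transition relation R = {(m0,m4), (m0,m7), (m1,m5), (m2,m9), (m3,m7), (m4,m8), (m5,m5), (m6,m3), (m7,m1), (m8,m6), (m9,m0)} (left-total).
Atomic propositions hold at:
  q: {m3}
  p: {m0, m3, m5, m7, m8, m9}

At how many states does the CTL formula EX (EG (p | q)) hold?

Sat(p | q) = {m0, m3, m5, m7, m8, m9}
EG (p | q): greatest fixpoint, start Z0 = {m0, m3, m5, m7, m8, m9}, keep only states in Sat with some successor in Z. Z1 = {m0, m3, m5, m9}; Z2 = {m5, m9}; Z3 = {m5}; fixed.
Sat(EG (p | q)) = {m5}
Sat(EX (EG (p | q))) = {s : some successor in {m5}} = {m1, m5}
|Sat(EX (EG (p | q)))| = |{m1, m5}| = 2.

2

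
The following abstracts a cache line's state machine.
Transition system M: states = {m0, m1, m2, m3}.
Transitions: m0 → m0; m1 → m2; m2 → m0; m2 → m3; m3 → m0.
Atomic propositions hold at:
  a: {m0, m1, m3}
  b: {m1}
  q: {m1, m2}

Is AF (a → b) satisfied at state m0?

Sat(a → b) = {m1, m2}
AF (a → b): least fixpoint, start Z0 = {m1, m2}, add states with every successor in Z. Already a fixed point.
Sat(AF (a → b)) = {m1, m2}
m0 ∉ Sat(AF (a → b)) = {m1, m2}, so the formula does not hold at m0.

No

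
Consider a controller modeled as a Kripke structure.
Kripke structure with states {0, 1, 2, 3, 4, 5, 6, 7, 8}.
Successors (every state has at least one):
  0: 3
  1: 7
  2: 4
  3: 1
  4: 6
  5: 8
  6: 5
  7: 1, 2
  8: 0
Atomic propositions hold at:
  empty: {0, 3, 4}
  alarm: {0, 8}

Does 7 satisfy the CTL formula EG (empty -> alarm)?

Sat(empty -> alarm) = {0, 1, 2, 5, 6, 7, 8}
EG (empty -> alarm): greatest fixpoint, start Z0 = {0, 1, 2, 5, 6, 7, 8}, keep only states in Sat with some successor in Z. Z1 = {1, 5, 6, 7, 8}; Z2 = {1, 5, 6, 7}; Z3 = {1, 6, 7}; Z4 = {1, 7}; fixed.
Sat(EG (empty -> alarm)) = {1, 7}
7 ∈ Sat(EG (empty -> alarm)) = {1, 7}, so the formula holds at 7.

Yes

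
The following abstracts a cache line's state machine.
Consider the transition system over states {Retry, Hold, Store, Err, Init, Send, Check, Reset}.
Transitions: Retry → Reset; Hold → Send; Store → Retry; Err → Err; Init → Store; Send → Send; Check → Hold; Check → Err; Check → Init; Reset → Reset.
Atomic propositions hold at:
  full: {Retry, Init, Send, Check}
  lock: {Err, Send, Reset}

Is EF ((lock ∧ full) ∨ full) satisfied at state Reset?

No

Sat(lock ∧ full) = {Send}
Sat((lock ∧ full) ∨ full) = {Retry, Init, Send, Check}
EF ((lock ∧ full) ∨ full): least fixpoint, start Z0 = {Retry, Init, Send, Check}, add states with some successor in Z. Z1 = {Retry, Hold, Store, Init, Send, Check}; fixed.
Sat(EF ((lock ∧ full) ∨ full)) = {Retry, Hold, Store, Init, Send, Check}
Reset ∉ Sat(EF ((lock ∧ full) ∨ full)) = {Retry, Hold, Store, Init, Send, Check}, so the formula does not hold at Reset.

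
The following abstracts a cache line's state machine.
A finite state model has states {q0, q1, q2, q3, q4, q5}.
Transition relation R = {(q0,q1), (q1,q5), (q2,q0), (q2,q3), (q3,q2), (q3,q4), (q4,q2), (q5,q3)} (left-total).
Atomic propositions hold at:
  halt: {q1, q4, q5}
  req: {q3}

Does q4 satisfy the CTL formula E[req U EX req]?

No

Sat(EX req) = {s : some successor in {q3}} = {q2, q5}
E[req U EX req]: least fixpoint, start Z0 = Sat(EX req) = {q2, q5}, add states in Sat(req) with some successor in Z. Z1 = {q2, q3, q5}; fixed.
Sat(E[req U EX req]) = {q2, q3, q5}
q4 ∉ Sat(E[req U EX req]) = {q2, q3, q5}, so the formula does not hold at q4.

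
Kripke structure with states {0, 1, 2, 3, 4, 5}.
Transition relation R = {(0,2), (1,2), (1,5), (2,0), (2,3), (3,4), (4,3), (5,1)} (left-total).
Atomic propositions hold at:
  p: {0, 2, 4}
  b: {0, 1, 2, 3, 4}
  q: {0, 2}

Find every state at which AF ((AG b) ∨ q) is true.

{0, 2, 3, 4}

AG b: greatest fixpoint, start Z0 = {0, 1, 2, 3, 4}, keep only states in Sat with every successor in Z. Z1 = {0, 2, 3, 4}; fixed.
Sat(AG b) = {0, 2, 3, 4}
Sat((AG b) ∨ q) = {0, 2, 3, 4}
AF ((AG b) ∨ q): least fixpoint, start Z0 = {0, 2, 3, 4}, add states with every successor in Z. Already a fixed point.
Sat(AF ((AG b) ∨ q)) = {0, 2, 3, 4}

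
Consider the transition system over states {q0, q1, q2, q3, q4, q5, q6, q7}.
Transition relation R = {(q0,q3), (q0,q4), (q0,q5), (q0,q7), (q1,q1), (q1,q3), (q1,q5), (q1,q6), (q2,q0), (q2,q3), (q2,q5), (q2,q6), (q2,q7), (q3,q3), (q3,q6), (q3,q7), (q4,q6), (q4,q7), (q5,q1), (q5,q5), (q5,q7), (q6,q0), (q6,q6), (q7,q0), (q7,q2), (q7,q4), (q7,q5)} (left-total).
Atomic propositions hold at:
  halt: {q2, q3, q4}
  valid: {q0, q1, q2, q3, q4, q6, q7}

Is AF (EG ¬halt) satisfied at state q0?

Sat(¬halt) = {q0, q1, q5, q6, q7}
EG ¬halt: greatest fixpoint, start Z0 = {q0, q1, q5, q6, q7}, keep only states in Sat with some successor in Z. Already a fixed point.
Sat(EG ¬halt) = {q0, q1, q5, q6, q7}
AF (EG ¬halt): least fixpoint, start Z0 = {q0, q1, q5, q6, q7}, add states with every successor in Z. Z1 = {q0, q1, q4, q5, q6, q7}; fixed.
Sat(AF (EG ¬halt)) = {q0, q1, q4, q5, q6, q7}
q0 ∈ Sat(AF (EG ¬halt)) = {q0, q1, q4, q5, q6, q7}, so the formula holds at q0.

Yes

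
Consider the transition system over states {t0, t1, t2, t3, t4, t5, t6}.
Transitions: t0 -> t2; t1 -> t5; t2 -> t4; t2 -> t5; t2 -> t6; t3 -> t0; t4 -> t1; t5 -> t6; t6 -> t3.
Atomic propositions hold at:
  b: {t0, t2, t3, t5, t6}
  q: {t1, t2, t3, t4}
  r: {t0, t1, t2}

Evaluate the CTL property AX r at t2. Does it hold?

Sat(AX r) = {s : every successor in {t0, t1, t2}} = {t0, t3, t4}
t2 ∉ Sat(AX r) = {t0, t3, t4}, so the formula does not hold at t2.

No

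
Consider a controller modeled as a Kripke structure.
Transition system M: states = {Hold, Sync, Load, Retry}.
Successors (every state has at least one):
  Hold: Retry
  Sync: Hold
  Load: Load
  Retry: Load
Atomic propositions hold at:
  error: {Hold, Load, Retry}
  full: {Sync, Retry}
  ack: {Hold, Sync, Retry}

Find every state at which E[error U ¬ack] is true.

Sat(¬ack) = {Load}
E[error U ¬ack]: least fixpoint, start Z0 = Sat(¬ack) = {Load}, add states in Sat(error) with some successor in Z. Z1 = {Load, Retry}; Z2 = {Hold, Load, Retry}; fixed.
Sat(E[error U ¬ack]) = {Hold, Load, Retry}

{Hold, Load, Retry}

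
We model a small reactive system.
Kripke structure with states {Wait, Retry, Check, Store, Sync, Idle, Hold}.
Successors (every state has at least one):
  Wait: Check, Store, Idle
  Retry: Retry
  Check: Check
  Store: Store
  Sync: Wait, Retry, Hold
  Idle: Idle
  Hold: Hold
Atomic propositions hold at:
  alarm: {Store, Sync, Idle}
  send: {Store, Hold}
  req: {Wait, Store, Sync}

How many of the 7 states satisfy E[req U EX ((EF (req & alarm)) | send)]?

4

Sat(req & alarm) = {Store, Sync}
EF (req & alarm): least fixpoint, start Z0 = {Store, Sync}, add states with some successor in Z. Z1 = {Wait, Store, Sync}; fixed.
Sat(EF (req & alarm)) = {Wait, Store, Sync}
Sat((EF (req & alarm)) | send) = {Wait, Store, Sync, Hold}
Sat(EX ((EF (req & alarm)) | send)) = {s : some successor in {Wait, Store, Sync, Hold}} = {Wait, Store, Sync, Hold}
E[req U EX ((EF (req & alarm)) | send)]: least fixpoint, start Z0 = Sat(EX ((EF (req & alarm)) | send)) = {Wait, Store, Sync, Hold}, add states in Sat(req) with some successor in Z. Already a fixed point.
Sat(E[req U EX ((EF (req & alarm)) | send)]) = {Wait, Store, Sync, Hold}
|Sat(E[req U EX ((EF (req & alarm)) | send)])| = |{Wait, Store, Sync, Hold}| = 4.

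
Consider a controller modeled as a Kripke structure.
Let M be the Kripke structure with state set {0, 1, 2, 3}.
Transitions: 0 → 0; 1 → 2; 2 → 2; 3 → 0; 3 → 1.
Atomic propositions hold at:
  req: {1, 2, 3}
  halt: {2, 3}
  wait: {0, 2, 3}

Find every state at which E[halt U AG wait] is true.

AG wait: greatest fixpoint, start Z0 = {0, 2, 3}, keep only states in Sat with every successor in Z. Z1 = {0, 2}; fixed.
Sat(AG wait) = {0, 2}
E[halt U AG wait]: least fixpoint, start Z0 = Sat(AG wait) = {0, 2}, add states in Sat(halt) with some successor in Z. Z1 = {0, 2, 3}; fixed.
Sat(E[halt U AG wait]) = {0, 2, 3}

{0, 2, 3}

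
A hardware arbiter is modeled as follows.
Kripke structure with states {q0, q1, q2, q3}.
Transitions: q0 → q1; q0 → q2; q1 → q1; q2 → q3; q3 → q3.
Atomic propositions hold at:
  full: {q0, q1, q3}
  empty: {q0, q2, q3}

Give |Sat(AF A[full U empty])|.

A[full U empty]: least fixpoint, start Z0 = Sat(empty) = {q0, q2, q3}, add states in Sat(full) with every successor in Z. Already a fixed point.
Sat(A[full U empty]) = {q0, q2, q3}
AF A[full U empty]: least fixpoint, start Z0 = {q0, q2, q3}, add states with every successor in Z. Already a fixed point.
Sat(AF A[full U empty]) = {q0, q2, q3}
|Sat(AF A[full U empty])| = |{q0, q2, q3}| = 3.

3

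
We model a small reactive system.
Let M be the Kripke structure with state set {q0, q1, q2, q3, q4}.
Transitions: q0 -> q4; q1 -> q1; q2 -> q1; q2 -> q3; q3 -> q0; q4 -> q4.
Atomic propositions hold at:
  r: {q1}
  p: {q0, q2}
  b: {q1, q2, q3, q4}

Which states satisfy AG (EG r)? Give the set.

EG r: greatest fixpoint, start Z0 = {q1}, keep only states in Sat with some successor in Z. Already a fixed point.
Sat(EG r) = {q1}
AG (EG r): greatest fixpoint, start Z0 = {q1}, keep only states in Sat with every successor in Z. Already a fixed point.
Sat(AG (EG r)) = {q1}

{q1}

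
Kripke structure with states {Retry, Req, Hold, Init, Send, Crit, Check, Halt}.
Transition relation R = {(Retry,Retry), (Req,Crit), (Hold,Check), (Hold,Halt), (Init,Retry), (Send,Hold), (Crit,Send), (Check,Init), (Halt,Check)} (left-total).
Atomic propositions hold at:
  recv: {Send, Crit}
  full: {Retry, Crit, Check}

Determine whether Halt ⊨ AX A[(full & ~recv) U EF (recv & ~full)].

No

Sat(~recv) = {Retry, Req, Hold, Init, Check, Halt}
Sat(full & ~recv) = {Retry, Check}
Sat(~full) = {Req, Hold, Init, Send, Halt}
Sat(recv & ~full) = {Send}
EF (recv & ~full): least fixpoint, start Z0 = {Send}, add states with some successor in Z. Z1 = {Send, Crit}; Z2 = {Req, Send, Crit}; fixed.
Sat(EF (recv & ~full)) = {Req, Send, Crit}
A[(full & ~recv) U EF (recv & ~full)]: least fixpoint, start Z0 = Sat(EF (recv & ~full)) = {Req, Send, Crit}, add states in Sat(full & ~recv) with every successor in Z. Already a fixed point.
Sat(A[(full & ~recv) U EF (recv & ~full)]) = {Req, Send, Crit}
Sat(AX A[(full & ~recv) U EF (recv & ~full)]) = {s : every successor in {Req, Send, Crit}} = {Req, Crit}
Halt ∉ Sat(AX A[(full & ~recv) U EF (recv & ~full)]) = {Req, Crit}, so the formula does not hold at Halt.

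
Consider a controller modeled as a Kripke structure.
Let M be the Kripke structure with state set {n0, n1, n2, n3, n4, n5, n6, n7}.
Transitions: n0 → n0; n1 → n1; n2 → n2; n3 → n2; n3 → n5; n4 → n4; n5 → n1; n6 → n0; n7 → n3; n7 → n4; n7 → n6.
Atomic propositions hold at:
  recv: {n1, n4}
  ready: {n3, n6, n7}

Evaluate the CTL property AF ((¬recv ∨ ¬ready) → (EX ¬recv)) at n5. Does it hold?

No

Sat(¬recv) = {n0, n2, n3, n5, n6, n7}
Sat(¬ready) = {n0, n1, n2, n4, n5}
Sat(¬recv ∨ ¬ready) = {n0, n1, n2, n3, n4, n5, n6, n7}
Sat(EX ¬recv) = {s : some successor in {n0, n2, n3, n5, n6, n7}} = {n0, n2, n3, n6, n7}
Sat((¬recv ∨ ¬ready) → (EX ¬recv)) = {n0, n2, n3, n6, n7}
AF ((¬recv ∨ ¬ready) → (EX ¬recv)): least fixpoint, start Z0 = {n0, n2, n3, n6, n7}, add states with every successor in Z. Already a fixed point.
Sat(AF ((¬recv ∨ ¬ready) → (EX ¬recv))) = {n0, n2, n3, n6, n7}
n5 ∉ Sat(AF ((¬recv ∨ ¬ready) → (EX ¬recv))) = {n0, n2, n3, n6, n7}, so the formula does not hold at n5.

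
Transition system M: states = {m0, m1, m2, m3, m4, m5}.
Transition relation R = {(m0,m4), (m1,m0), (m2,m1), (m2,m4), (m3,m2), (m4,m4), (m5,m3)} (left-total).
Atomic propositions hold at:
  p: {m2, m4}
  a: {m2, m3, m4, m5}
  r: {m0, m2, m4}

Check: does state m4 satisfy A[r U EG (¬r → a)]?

Sat(¬r) = {m1, m3, m5}
Sat(¬r → a) = {m0, m2, m3, m4, m5}
EG (¬r → a): greatest fixpoint, start Z0 = {m0, m2, m3, m4, m5}, keep only states in Sat with some successor in Z. Already a fixed point.
Sat(EG (¬r → a)) = {m0, m2, m3, m4, m5}
A[r U EG (¬r → a)]: least fixpoint, start Z0 = Sat(EG (¬r → a)) = {m0, m2, m3, m4, m5}, add states in Sat(r) with every successor in Z. Already a fixed point.
Sat(A[r U EG (¬r → a)]) = {m0, m2, m3, m4, m5}
m4 ∈ Sat(A[r U EG (¬r → a)]) = {m0, m2, m3, m4, m5}, so the formula holds at m4.

Yes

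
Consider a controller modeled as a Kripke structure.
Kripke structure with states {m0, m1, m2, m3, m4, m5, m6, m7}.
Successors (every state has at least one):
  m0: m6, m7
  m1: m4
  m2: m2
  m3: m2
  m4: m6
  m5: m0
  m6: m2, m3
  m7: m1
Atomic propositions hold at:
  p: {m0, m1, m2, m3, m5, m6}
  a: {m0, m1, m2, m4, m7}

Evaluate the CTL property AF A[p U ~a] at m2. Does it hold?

No

Sat(~a) = {m3, m5, m6}
A[p U ~a]: least fixpoint, start Z0 = Sat(~a) = {m3, m5, m6}, add states in Sat(p) with every successor in Z. Already a fixed point.
Sat(A[p U ~a]) = {m3, m5, m6}
AF A[p U ~a]: least fixpoint, start Z0 = {m3, m5, m6}, add states with every successor in Z. Z1 = {m3, m4, m5, m6}; Z2 = {m1, m3, m4, m5, m6}; Z3 = {m1, m3, m4, m5, m6, m7}; Z4 = {m0, m1, m3, m4, m5, m6, m7}; fixed.
Sat(AF A[p U ~a]) = {m0, m1, m3, m4, m5, m6, m7}
m2 ∉ Sat(AF A[p U ~a]) = {m0, m1, m3, m4, m5, m6, m7}, so the formula does not hold at m2.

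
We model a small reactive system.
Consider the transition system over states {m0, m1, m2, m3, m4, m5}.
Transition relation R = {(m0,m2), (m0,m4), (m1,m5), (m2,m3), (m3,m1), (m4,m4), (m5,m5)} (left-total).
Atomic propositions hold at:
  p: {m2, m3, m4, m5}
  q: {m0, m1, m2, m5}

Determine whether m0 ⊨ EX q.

Yes

Sat(EX q) = {s : some successor in {m0, m1, m2, m5}} = {m0, m1, m3, m5}
m0 ∈ Sat(EX q) = {m0, m1, m3, m5}, so the formula holds at m0.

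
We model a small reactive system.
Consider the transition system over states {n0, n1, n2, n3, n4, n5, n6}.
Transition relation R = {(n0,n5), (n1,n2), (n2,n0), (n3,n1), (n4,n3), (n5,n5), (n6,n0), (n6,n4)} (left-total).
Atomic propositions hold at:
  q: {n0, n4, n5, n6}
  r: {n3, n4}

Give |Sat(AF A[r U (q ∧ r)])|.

Sat(q ∧ r) = {n4}
A[r U (q ∧ r)]: least fixpoint, start Z0 = Sat((q ∧ r)) = {n4}, add states in Sat(r) with every successor in Z. Already a fixed point.
Sat(A[r U (q ∧ r)]) = {n4}
AF A[r U (q ∧ r)]: least fixpoint, start Z0 = {n4}, add states with every successor in Z. Already a fixed point.
Sat(AF A[r U (q ∧ r)]) = {n4}
|Sat(AF A[r U (q ∧ r)])| = |{n4}| = 1.

1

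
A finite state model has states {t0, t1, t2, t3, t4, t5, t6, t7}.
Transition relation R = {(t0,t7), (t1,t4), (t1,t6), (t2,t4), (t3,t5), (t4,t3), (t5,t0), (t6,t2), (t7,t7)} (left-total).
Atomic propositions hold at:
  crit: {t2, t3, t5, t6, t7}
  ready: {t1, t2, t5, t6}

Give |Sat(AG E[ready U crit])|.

E[ready U crit]: least fixpoint, start Z0 = Sat(crit) = {t2, t3, t5, t6, t7}, add states in Sat(ready) with some successor in Z. Z1 = {t1, t2, t3, t5, t6, t7}; fixed.
Sat(E[ready U crit]) = {t1, t2, t3, t5, t6, t7}
AG E[ready U crit]: greatest fixpoint, start Z0 = {t1, t2, t3, t5, t6, t7}, keep only states in Sat with every successor in Z. Z1 = {t3, t6, t7}; Z2 = {t7}; fixed.
Sat(AG E[ready U crit]) = {t7}
|Sat(AG E[ready U crit])| = |{t7}| = 1.

1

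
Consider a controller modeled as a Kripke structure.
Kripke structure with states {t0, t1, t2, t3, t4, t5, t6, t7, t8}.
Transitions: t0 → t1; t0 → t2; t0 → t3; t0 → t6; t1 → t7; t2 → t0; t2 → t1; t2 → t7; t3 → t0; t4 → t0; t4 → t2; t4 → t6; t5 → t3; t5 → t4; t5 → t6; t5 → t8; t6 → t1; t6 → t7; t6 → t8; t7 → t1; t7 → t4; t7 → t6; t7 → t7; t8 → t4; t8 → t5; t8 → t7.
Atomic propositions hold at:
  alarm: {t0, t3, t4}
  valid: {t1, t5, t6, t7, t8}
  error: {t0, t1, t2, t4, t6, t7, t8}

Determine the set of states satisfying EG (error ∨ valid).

{t0, t1, t2, t4, t5, t6, t7, t8}

Sat(error ∨ valid) = {t0, t1, t2, t4, t5, t6, t7, t8}
EG (error ∨ valid): greatest fixpoint, start Z0 = {t0, t1, t2, t4, t5, t6, t7, t8}, keep only states in Sat with some successor in Z. Already a fixed point.
Sat(EG (error ∨ valid)) = {t0, t1, t2, t4, t5, t6, t7, t8}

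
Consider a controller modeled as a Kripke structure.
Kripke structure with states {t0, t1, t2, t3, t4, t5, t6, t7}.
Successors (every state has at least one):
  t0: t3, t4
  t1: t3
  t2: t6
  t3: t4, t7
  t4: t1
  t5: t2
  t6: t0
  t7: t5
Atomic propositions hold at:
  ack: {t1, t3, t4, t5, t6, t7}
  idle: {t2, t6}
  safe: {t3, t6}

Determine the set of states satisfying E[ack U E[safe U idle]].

E[safe U idle]: least fixpoint, start Z0 = Sat(idle) = {t2, t6}, add states in Sat(safe) with some successor in Z. Already a fixed point.
Sat(E[safe U idle]) = {t2, t6}
E[ack U E[safe U idle]]: least fixpoint, start Z0 = Sat(E[safe U idle]) = {t2, t6}, add states in Sat(ack) with some successor in Z. Z1 = {t2, t5, t6}; Z2 = {t2, t5, t6, t7}; Z3 = {t2, t3, t5, t6, t7}; Z4 = {t1, t2, t3, t5, t6, t7}; Z5 = {t1, t2, t3, t4, t5, t6, t7}; fixed.
Sat(E[ack U E[safe U idle]]) = {t1, t2, t3, t4, t5, t6, t7}

{t1, t2, t3, t4, t5, t6, t7}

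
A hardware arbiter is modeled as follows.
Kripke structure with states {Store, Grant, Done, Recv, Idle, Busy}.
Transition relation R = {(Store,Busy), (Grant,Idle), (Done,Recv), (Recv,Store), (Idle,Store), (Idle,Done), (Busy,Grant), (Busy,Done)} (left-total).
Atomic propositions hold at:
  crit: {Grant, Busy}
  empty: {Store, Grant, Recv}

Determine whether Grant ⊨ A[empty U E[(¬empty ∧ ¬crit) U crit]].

Sat(¬empty) = {Done, Idle, Busy}
Sat(¬crit) = {Store, Done, Recv, Idle}
Sat(¬empty ∧ ¬crit) = {Done, Idle}
E[(¬empty ∧ ¬crit) U crit]: least fixpoint, start Z0 = Sat(crit) = {Grant, Busy}, add states in Sat(¬empty ∧ ¬crit) with some successor in Z. Already a fixed point.
Sat(E[(¬empty ∧ ¬crit) U crit]) = {Grant, Busy}
A[empty U E[(¬empty ∧ ¬crit) U crit]]: least fixpoint, start Z0 = Sat(E[(¬empty ∧ ¬crit) U crit]) = {Grant, Busy}, add states in Sat(empty) with every successor in Z. Z1 = {Store, Grant, Busy}; Z2 = {Store, Grant, Recv, Busy}; fixed.
Sat(A[empty U E[(¬empty ∧ ¬crit) U crit]]) = {Store, Grant, Recv, Busy}
Grant ∈ Sat(A[empty U E[(¬empty ∧ ¬crit) U crit]]) = {Store, Grant, Recv, Busy}, so the formula holds at Grant.

Yes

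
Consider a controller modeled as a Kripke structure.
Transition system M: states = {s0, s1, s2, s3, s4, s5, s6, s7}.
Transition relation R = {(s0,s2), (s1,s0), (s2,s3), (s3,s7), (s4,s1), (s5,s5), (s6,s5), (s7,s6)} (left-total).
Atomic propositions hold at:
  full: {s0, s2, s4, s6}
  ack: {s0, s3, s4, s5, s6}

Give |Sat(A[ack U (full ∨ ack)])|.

6

Sat(full ∨ ack) = {s0, s2, s3, s4, s5, s6}
A[ack U (full ∨ ack)]: least fixpoint, start Z0 = Sat((full ∨ ack)) = {s0, s2, s3, s4, s5, s6}, add states in Sat(ack) with every successor in Z. Already a fixed point.
Sat(A[ack U (full ∨ ack)]) = {s0, s2, s3, s4, s5, s6}
|Sat(A[ack U (full ∨ ack)])| = |{s0, s2, s3, s4, s5, s6}| = 6.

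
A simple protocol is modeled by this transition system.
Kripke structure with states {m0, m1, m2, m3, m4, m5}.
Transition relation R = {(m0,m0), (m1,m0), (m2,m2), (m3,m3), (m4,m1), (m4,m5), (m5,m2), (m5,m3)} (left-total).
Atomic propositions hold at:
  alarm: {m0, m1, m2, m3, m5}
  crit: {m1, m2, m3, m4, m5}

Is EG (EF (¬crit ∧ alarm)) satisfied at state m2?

No

Sat(¬crit) = {m0}
Sat(¬crit ∧ alarm) = {m0}
EF (¬crit ∧ alarm): least fixpoint, start Z0 = {m0}, add states with some successor in Z. Z1 = {m0, m1}; Z2 = {m0, m1, m4}; fixed.
Sat(EF (¬crit ∧ alarm)) = {m0, m1, m4}
EG (EF (¬crit ∧ alarm)): greatest fixpoint, start Z0 = {m0, m1, m4}, keep only states in Sat with some successor in Z. Already a fixed point.
Sat(EG (EF (¬crit ∧ alarm))) = {m0, m1, m4}
m2 ∉ Sat(EG (EF (¬crit ∧ alarm))) = {m0, m1, m4}, so the formula does not hold at m2.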